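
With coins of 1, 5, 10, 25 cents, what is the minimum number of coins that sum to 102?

6

Use the largest denomination that fits, subtract, and repeat.
102 = 4×25 + 2×1
Total coins = 4 + 2 = 6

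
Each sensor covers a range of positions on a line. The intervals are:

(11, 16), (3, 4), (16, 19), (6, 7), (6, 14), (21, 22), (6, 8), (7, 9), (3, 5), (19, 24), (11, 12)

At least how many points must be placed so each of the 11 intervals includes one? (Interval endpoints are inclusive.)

5

Process intervals by earliest right end; each time one isn't hit yet, stab at its right endpoint.
Sorted: [3,4] [3,5] [6,7] [6,8] [7,9] [11,12] [6,14] [11,16] [16,19] [21,22] [19,24]
{[3,4],[3,5]} hit by 4; {[6,7],[6,8],[7,9]} hit by 7; {[11,12],[6,14],[11,16]} hit by 12; {[16,19]} hit by 19; {[21,22],[19,24]} hit by 22.
Points: 4, 7, 12, 19, 22 (5 total).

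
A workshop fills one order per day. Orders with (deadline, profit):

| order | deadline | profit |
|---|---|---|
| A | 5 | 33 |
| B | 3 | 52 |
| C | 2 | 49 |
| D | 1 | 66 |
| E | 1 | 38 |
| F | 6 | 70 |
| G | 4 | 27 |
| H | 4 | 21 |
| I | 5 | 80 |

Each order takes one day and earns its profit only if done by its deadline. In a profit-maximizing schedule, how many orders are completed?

6

Take jobs in profit order; each goes to the latest open slot no later than its deadline.
By profit: I(d5,80), F(d6,70), D(d1,66), B(d3,52), C(d2,49), E(d1,38), A(d5,33), G(d4,27), H(d4,21)
I→slot 5; F→slot 6; D→slot 1; B→slot 3; C→slot 2; E skipped; A→slot 4; G skipped; H skipped.
6 of 9 scheduled.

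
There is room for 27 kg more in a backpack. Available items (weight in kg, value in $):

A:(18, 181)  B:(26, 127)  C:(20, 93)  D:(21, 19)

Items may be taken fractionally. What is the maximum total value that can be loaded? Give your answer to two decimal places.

224.96

Ratios (sorted): A 10.06, B 4.88, C 4.65, D 0.90
take A (18 @ 181); take 9/26 of B → 43.96. Capacity used 27/27.
Total value = 224.96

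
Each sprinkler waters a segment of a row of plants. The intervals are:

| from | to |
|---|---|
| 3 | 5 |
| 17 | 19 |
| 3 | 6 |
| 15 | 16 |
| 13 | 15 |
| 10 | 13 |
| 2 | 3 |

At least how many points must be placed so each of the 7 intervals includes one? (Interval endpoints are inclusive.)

4

By right end: [2,3]  [3,5]  [3,6]  [10,13]  [13,15]  [15,16]  [17,19]
[2,3] uncovered → point at 3; [10,13] uncovered → point at 13; [15,16] uncovered → point at 16; [17,19] uncovered → point at 19.
Points: 3, 13, 16, 19 (4 total).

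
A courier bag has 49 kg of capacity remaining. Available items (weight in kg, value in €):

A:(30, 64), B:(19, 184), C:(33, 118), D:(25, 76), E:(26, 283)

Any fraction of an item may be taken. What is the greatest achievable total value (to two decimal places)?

481.30

Sort by value per unit weight and fill in that order.
Ratios (sorted): E 10.88, B 9.68, C 3.58, D 3.04, A 2.13
take E (26 @ 283); take B (19 @ 184); take 4/33 of C → 14.30. Capacity used 49/49.
Total value = 481.30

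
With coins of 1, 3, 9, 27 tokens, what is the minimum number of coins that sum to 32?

4

32 − 1×27→5 − 1×3→2 − 2×1→0
Total coins = 1 + 1 + 2 = 4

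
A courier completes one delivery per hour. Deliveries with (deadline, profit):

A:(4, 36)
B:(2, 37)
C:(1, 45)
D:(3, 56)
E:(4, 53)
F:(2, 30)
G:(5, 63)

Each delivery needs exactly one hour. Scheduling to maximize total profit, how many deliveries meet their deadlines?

By profit: G(d5,63), D(d3,56), E(d4,53), C(d1,45), B(d2,37), A(d4,36), F(d2,30)
G→slot 5; D→slot 3; E→slot 4; C→slot 1; B→slot 2; A skipped; F skipped.
5 of 7 scheduled.

5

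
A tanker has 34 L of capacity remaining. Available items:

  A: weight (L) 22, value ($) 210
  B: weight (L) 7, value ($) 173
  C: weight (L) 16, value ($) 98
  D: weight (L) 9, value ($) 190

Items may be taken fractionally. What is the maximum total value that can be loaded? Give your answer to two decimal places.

534.82

Sort by value per unit weight and fill in that order.
Ratios (sorted): B 24.71, D 21.11, A 9.55, C 6.12
take B (7 @ 173); take D (9 @ 190); take 18/22 of A → 171.82. Capacity used 34/34.
Total value = 534.82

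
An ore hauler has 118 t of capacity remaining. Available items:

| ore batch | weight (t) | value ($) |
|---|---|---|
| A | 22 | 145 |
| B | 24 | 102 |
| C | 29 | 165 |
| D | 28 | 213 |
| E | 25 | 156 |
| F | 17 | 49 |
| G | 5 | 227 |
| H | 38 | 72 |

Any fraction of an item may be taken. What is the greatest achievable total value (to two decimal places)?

944.25

Sort by value per unit weight and fill in that order.
Order: G (227/5=45.40) > D (213/28=7.61) > A (145/22=6.59) > E (156/25=6.24) > C (165/29=5.69) > B (102/24=4.25) > F (49/17=2.88) > H (72/38=1.89)
Fill: take G (5 @ 227) → take D (28 @ 213) → take A (22 @ 145) → take E (25 @ 156) → take C (29 @ 165) → take 9/24 of B → 38.25; 118/118 used.
Total value = 944.25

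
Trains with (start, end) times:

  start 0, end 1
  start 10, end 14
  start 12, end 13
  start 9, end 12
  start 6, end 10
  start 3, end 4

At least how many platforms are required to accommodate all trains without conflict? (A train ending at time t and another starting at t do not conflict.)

The answer is the maximum number of intervals overlapping at any instant.
starts: [0, 3, 6, 9, 10, 12]
ends:   [1, 4, 10, 12, 13, 14]
s0→1 e1→0 s3→1 e4→0 s6→1 s9→2  — peak 2.

2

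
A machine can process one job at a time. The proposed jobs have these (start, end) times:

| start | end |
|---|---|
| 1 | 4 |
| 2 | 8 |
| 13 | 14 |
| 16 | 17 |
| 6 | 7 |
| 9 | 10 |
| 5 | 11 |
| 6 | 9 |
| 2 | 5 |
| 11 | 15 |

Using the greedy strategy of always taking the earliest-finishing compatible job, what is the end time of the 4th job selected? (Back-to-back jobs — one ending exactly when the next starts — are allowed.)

Order by finish time; keep every interval that doesn't clash with the previous kept one.
Sorted by end: (1,4)  (2,5)  (6,7)  (2,8)  (6,9)  (9,10)  (5,11)  (13,14)  (11,15)  (16,17)
take (1,4); take (6,7); skip (6,9); take (9,10); take (13,14); take (16,17).
Selected: (1,4) (6,7) (9,10) (13,14) (16,17)

14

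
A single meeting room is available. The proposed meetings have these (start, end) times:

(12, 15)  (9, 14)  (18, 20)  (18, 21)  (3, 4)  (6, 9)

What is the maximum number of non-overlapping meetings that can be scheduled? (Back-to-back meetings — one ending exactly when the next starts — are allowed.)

4

Sorted by end: (3,4)  (6,9)  (9,14)  (12,15)  (18,20)  (18,21)
take (3,4); take (6,9); take (9,14); take (18,20).
Selected 4 meetings.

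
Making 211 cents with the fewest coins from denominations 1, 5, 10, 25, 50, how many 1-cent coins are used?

1

Greedy: take as many of the largest coin as possible, then repeat with the remainder.
211 − 4×50→11 − 1×10→1 − 1×1→0
Count of 1: 1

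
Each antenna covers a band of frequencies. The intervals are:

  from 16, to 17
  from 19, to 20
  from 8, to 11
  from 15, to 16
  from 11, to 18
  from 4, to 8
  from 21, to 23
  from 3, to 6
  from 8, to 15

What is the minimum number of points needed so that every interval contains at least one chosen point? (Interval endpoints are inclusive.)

5

By right end: [3,6]  [4,8]  [8,11]  [8,15]  [15,16]  [16,17]  [11,18]  [19,20]  [21,23]
[3,6] uncovered → point at 6; [8,11] uncovered → point at 11; [15,16] uncovered → point at 16; [19,20] uncovered → point at 20; [21,23] uncovered → point at 23.
Points: 6, 11, 16, 20, 23 (5 total).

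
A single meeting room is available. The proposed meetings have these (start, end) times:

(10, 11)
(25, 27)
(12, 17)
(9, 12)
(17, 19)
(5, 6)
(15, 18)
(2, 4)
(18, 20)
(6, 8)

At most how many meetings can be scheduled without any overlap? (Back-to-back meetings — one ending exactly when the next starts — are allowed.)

7

Order by finish time; keep every interval that doesn't clash with the previous kept one.
By end time: (2,4), (5,6), (6,8), (10,11), (9,12), (12,17), (15,18), (17,19), (18,20), (25,27).
Pick (2,4); next start ≥ 4 → (5,6); next start ≥ 6 → (6,8); next start ≥ 8 → (10,11); next start ≥ 11 → (12,17); next start ≥ 17 → (17,19); next start ≥ 19 → (25,27).
Selected 7 meetings.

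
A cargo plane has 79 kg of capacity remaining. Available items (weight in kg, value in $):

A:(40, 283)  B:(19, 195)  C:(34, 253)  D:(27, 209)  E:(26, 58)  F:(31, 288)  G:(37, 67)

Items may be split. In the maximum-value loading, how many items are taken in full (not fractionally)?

3

Sort by value per unit weight and fill in that order.
Order: B (195/19=10.26) > F (288/31=9.29) > D (209/27=7.74) > C (253/34=7.44) > A (283/40=7.08) > E (58/26=2.23) > G (67/37=1.81)
Fill: take B (19 @ 195) → take F (31 @ 288) → take D (27 @ 209) → take 2/34 of C → 14.88; 79/79 used.
3 item(s) taken whole; one partial (take 2/34 of C).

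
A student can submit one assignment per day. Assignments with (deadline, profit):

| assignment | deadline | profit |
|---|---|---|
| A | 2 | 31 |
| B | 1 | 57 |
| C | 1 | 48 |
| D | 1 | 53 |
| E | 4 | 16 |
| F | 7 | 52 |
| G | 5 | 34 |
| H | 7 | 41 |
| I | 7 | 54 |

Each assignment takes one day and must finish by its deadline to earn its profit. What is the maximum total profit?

285

Profit order: B=57 I=54 D=53 F=52 C=48 H=41 G=34 A=31 E=16
Assign: B→slot 1, I→slot 7, D skipped, F→slot 6, C skipped, H→slot 5, G→slot 4, A→slot 2, E→slot 3.
Slots: [1:B] [2:A] [3:E] [4:G] [5:H] [6:F] [7:I]
Profit = 57 + 31 + 16 + 34 + 41 + 52 + 54 = 285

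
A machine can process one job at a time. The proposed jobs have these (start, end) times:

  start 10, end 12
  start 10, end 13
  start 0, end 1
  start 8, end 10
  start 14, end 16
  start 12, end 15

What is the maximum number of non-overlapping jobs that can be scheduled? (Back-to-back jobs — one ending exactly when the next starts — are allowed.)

Order by finish time; keep every interval that doesn't clash with the previous kept one.
Sorted by end: (0,1)  (8,10)  (10,12)  (10,13)  (12,15)  (14,16)
take (0,1); take (8,10); take (10,12); skip (10,13); take (12,15).
Selected 4 jobs.

4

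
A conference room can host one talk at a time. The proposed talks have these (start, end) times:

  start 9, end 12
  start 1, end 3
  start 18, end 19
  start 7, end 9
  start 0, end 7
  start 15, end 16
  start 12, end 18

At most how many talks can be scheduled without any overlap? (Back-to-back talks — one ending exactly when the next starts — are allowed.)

5

Greedy by earliest finish: after sorting by end time, pick each interval compatible with the last pick.
Sorted by end: (1,3)  (0,7)  (7,9)  (9,12)  (15,16)  (12,18)  (18,19)
take (1,3); take (7,9); take (9,12); take (15,16); take (18,19).
Selected 5 talks.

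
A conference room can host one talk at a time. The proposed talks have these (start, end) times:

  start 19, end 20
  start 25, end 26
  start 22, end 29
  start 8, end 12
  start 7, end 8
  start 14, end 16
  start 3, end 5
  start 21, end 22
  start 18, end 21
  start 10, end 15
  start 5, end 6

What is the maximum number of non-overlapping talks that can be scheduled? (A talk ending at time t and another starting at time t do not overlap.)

Sort by end time and greedily take each interval whose start is ≥ the last chosen end.
By end time: (3,5), (5,6), (7,8), (8,12), (10,15), (14,16), (19,20), (18,21), (21,22), (25,26), (22,29).
Pick (3,5); next start ≥ 5 → (5,6); next start ≥ 6 → (7,8); next start ≥ 8 → (8,12); next start ≥ 12 → (14,16); next start ≥ 16 → (19,20); next start ≥ 20 → (21,22); next start ≥ 22 → (25,26).
Selected 8 talks.

8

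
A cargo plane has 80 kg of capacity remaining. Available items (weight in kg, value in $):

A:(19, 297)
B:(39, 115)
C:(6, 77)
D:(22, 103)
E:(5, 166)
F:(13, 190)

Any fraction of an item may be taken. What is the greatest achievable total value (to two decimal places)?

877.23

Greedy by value/weight ratio, highest first.
Order: E (166/5=33.20) > A (297/19=15.63) > F (190/13=14.62) > C (77/6=12.83) > D (103/22=4.68) > B (115/39=2.95)
Fill: take E (5 @ 166) → take A (19 @ 297) → take F (13 @ 190) → take C (6 @ 77) → take D (22 @ 103) → take 15/39 of B → 44.23; 80/80 used.
Total value = 877.23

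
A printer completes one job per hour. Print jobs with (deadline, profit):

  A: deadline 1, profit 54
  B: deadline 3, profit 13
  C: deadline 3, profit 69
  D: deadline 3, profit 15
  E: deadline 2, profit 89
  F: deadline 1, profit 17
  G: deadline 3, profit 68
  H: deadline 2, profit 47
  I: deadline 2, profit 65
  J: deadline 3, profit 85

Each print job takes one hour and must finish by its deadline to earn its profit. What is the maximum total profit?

243

Take jobs in profit order; each goes to the latest open slot no later than its deadline.
Profit order: E=89 J=85 C=69 G=68 I=65 A=54 H=47 F=17 D=15 B=13
Assign: E→slot 2, J→slot 3, C→slot 1, G skipped, I skipped, A skipped, H skipped, F skipped, D skipped, B skipped.
Slots: [1:C] [2:E] [3:J]
Profit = 69 + 89 + 85 = 243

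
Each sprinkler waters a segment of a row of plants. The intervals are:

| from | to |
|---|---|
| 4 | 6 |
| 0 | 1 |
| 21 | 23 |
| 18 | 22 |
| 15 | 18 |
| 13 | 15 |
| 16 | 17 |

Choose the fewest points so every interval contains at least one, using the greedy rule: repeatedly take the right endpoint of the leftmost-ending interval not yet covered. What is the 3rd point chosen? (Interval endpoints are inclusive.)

15

Sorted: [0,1] [4,6] [13,15] [16,17] [15,18] [18,22] [21,23]
{[0,1]} hit by 1; {[4,6]} hit by 6; {[13,15]} hit by 15; {[16,17],[15,18]} hit by 17; {[18,22],[21,23]} hit by 22.
Points: 1, 6, 15, 17, 22 (5 total).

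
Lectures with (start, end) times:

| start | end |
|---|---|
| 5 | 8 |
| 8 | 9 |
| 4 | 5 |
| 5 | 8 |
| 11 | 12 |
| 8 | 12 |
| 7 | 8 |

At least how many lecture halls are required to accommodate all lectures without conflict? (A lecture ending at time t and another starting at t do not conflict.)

Count concurrent intervals with a sweep; the peak is the room count.
Events (time:±→running): 4:+→1 5:-→0 5:+→1 5:+→2 7:+→3 … peak 3.

3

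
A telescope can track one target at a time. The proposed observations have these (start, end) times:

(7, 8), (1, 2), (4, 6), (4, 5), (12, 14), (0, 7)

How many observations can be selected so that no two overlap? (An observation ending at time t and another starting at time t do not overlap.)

4

Sorted by end: (1,2)  (4,5)  (4,6)  (0,7)  (7,8)  (12,14)
take (1,2); take (4,5); take (7,8); take (12,14).
Selected 4 observations.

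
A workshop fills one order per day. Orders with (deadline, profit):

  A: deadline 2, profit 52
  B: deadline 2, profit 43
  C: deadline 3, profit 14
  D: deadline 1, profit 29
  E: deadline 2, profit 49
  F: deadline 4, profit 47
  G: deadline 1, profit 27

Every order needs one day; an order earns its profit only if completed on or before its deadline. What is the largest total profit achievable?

Take jobs in profit order; each goes to the latest open slot no later than its deadline.
By profit: A(d2,52), E(d2,49), F(d4,47), B(d2,43), D(d1,29), G(d1,27), C(d3,14)
A→slot 2; E→slot 1; F→slot 4; B skipped; D skipped; G skipped; C→slot 3.
Profit = 49 + 52 + 14 + 47 = 162

162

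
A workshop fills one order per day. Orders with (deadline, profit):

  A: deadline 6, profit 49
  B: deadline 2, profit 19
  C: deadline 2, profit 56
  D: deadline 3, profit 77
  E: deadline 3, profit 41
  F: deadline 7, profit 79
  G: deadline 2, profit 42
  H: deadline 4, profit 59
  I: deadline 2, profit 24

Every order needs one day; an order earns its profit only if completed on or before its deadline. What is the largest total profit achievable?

Profit order: F=79 D=77 H=59 C=56 A=49 G=42 E=41 I=24 B=19
Assign: F→slot 7, D→slot 3, H→slot 4, C→slot 2, A→slot 6, G→slot 1, E skipped, I skipped, B skipped.
Slots: [1:G] [2:C] [3:D] [4:H] [6:A] [7:F]
Profit = 42 + 56 + 77 + 59 + 49 + 79 = 362

362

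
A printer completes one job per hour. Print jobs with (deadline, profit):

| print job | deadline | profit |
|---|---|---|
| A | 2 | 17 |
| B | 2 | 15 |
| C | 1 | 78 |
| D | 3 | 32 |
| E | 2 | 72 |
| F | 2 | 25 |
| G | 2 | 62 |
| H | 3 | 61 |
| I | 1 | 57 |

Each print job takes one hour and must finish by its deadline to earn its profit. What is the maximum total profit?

211

Sort by profit descending; place each in the latest free slot ≤ its deadline.
Profit order: C=78 E=72 G=62 H=61 I=57 D=32 F=25 A=17 B=15
Assign: C→slot 1, E→slot 2, G skipped, H→slot 3, I skipped, D skipped, F skipped, A skipped, B skipped.
Slots: [1:C] [2:E] [3:H]
Profit = 78 + 72 + 61 = 211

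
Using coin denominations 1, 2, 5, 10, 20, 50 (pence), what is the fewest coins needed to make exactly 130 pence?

4

130 = 2×50 + 1×20 + 1×10
Total coins = 2 + 1 + 1 = 4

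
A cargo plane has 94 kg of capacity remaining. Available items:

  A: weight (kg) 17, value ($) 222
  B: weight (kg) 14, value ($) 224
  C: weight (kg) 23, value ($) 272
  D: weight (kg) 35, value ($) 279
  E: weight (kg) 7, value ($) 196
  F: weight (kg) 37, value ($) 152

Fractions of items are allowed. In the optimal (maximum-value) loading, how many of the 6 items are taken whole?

Order: E (196/7=28.00) > B (224/14=16.00) > A (222/17=13.06) > C (272/23=11.83) > D (279/35=7.97) > F (152/37=4.11)
Fill: take E (7 @ 196) → take B (14 @ 224) → take A (17 @ 222) → take C (23 @ 272) → take 33/35 of D → 263.06; 94/94 used.
4 item(s) taken whole; one partial (take 33/35 of D).

4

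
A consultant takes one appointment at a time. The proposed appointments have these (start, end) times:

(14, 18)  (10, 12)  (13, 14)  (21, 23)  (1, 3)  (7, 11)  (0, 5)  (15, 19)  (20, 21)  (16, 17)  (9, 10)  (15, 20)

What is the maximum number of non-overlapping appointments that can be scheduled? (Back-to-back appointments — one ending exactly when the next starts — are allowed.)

7

Sorted by end: (1,3)  (0,5)  (9,10)  (7,11)  (10,12)  (13,14)  (16,17)  (14,18)  (15,19)  (15,20)  (20,21)  (21,23)
take (1,3); take (9,10); take (10,12); take (13,14); take (16,17); skip (15,19); skip (15,20); take (20,21); take (21,23).
Selected 7 appointments.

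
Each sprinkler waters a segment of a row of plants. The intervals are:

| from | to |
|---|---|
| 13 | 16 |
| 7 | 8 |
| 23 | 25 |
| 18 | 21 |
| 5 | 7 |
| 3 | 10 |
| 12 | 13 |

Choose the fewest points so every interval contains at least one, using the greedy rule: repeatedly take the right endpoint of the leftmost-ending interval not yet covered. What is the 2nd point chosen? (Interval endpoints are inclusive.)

13

Process intervals by earliest right end; each time one isn't hit yet, stab at its right endpoint.
Sorted: [5,7] [7,8] [3,10] [12,13] [13,16] [18,21] [23,25]
{[5,7],[7,8],[3,10]} hit by 7; {[12,13],[13,16]} hit by 13; {[18,21]} hit by 21; {[23,25]} hit by 25.
Points: 7, 13, 21, 25 (4 total).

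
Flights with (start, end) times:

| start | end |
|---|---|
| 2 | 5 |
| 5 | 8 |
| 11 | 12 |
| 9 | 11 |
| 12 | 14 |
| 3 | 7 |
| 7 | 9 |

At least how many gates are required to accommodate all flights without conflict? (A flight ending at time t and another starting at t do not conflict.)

2

The answer is the maximum number of intervals overlapping at any instant.
starts: [2, 3, 5, 7, 9, 11, 12]
ends:   [5, 7, 8, 9, 11, 12, 14]
s2→1 s3→2  — peak 2.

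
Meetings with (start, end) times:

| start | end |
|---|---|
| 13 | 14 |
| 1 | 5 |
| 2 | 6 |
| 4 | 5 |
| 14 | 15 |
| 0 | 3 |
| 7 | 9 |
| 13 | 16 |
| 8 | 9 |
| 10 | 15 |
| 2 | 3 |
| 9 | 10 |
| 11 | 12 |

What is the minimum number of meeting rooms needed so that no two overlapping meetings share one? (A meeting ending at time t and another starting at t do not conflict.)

Count concurrent intervals with a sweep; the peak is the room count.
Events (time:±→running): 0:+→1 1:+→2 2:+→3 2:+→4 … peak 4.

4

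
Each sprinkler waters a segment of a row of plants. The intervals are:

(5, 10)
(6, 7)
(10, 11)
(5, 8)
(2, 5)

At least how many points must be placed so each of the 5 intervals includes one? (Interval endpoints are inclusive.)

Sort by right endpoint; whenever an interval is uncovered, place a point at its right end.
By right end: [2,5]  [6,7]  [5,8]  [5,10]  [10,11]
[2,5] uncovered → point at 5; [6,7] uncovered → point at 7; [10,11] uncovered → point at 11.
Points: 5, 7, 11 (3 total).

3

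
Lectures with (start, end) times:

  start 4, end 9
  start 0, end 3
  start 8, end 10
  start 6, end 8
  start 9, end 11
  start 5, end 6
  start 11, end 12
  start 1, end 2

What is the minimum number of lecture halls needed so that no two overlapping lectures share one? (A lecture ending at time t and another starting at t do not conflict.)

Events (time:±→running): 0:+→1 1:+→2 … peak 2.

2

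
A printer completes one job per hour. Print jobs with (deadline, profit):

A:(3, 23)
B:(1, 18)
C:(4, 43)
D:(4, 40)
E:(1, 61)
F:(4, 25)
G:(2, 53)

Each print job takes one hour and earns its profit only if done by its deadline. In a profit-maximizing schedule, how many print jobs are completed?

Take jobs in profit order; each goes to the latest open slot no later than its deadline.
Profit order: E=61 G=53 C=43 D=40 F=25 A=23 B=18
Assign: E→slot 1, G→slot 2, C→slot 4, D→slot 3, F skipped, A skipped, B skipped.
Slots: [1:E] [2:G] [3:D] [4:C]
4 of 7 scheduled.

4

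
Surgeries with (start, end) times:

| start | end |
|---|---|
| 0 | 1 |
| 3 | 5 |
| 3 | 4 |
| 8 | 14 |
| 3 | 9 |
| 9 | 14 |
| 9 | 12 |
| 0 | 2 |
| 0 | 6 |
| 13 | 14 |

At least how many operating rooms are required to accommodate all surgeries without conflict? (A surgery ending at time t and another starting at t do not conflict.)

The answer is the maximum number of intervals overlapping at any instant.
starts: [0, 0, 0, 3, 3, 3, 8, 9, 9, 13]
ends:   [1, 2, 4, 5, 6, 9, 12, 14, 14, 14]
s0→1 s0→2 s0→3 e1→2 e2→1 s3→2 s3→3 s3→4  — peak 4.

4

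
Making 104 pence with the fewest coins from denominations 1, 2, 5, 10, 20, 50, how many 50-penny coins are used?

Use the largest denomination that fits, subtract, and repeat.
104 = 2×50 + 2×2
Count of 50: 2

2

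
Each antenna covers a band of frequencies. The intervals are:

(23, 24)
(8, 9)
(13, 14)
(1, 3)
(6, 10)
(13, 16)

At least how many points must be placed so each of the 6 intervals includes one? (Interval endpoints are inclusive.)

Sorted: [1,3] [8,9] [6,10] [13,14] [13,16] [23,24]
{[1,3]} hit by 3; {[8,9],[6,10]} hit by 9; {[13,14],[13,16]} hit by 14; {[23,24]} hit by 24.
Points: 3, 9, 14, 24 (4 total).

4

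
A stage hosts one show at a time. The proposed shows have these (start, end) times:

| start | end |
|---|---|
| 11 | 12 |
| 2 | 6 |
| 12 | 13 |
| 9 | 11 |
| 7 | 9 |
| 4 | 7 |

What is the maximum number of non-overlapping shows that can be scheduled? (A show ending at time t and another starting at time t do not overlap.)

5

Greedy by earliest finish: after sorting by end time, pick each interval compatible with the last pick.
By end time: (2,6), (4,7), (7,9), (9,11), (11,12), (12,13).
Pick (2,6); next start ≥ 6 → (7,9); next start ≥ 9 → (9,11); next start ≥ 11 → (11,12); next start ≥ 12 → (12,13).
Selected 5 shows.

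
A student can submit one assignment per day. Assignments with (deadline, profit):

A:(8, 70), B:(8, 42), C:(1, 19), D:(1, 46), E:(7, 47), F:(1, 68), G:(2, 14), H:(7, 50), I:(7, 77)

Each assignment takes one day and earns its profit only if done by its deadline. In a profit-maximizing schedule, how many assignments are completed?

7

Profit order: I=77 A=70 F=68 H=50 E=47 D=46 B=42 C=19 G=14
Assign: I→slot 7, A→slot 8, F→slot 1, H→slot 6, E→slot 5, D skipped, B→slot 4, C skipped, G→slot 2.
Slots: [1:F] [2:G] [4:B] [5:E] [6:H] [7:I] [8:A]
7 of 9 scheduled.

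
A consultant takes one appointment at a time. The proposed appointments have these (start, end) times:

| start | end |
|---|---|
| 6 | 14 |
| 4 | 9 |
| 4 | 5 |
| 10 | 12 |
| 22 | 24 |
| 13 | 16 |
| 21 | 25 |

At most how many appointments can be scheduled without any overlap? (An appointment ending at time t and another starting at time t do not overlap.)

4

By end time: (4,5), (4,9), (10,12), (6,14), (13,16), (22,24), (21,25).
Pick (4,5); next start ≥ 5 → (10,12); next start ≥ 12 → (13,16); next start ≥ 16 → (22,24).
Selected 4 appointments.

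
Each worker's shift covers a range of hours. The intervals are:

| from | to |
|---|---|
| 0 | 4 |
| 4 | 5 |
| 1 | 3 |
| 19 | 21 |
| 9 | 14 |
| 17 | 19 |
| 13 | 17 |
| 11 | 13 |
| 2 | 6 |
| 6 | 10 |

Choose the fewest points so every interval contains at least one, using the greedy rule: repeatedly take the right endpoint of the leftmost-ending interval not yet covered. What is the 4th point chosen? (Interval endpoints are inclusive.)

Sort by right endpoint; whenever an interval is uncovered, place a point at its right end.
By right end: [1,3]  [0,4]  [4,5]  [2,6]  [6,10]  [11,13]  [9,14]  [13,17]  [17,19]  [19,21]
[1,3] uncovered → point at 3; [4,5] uncovered → point at 5; [6,10] uncovered → point at 10; [11,13] uncovered → point at 13; [17,19] uncovered → point at 19.
Points: 3, 5, 10, 13, 19 (5 total).

13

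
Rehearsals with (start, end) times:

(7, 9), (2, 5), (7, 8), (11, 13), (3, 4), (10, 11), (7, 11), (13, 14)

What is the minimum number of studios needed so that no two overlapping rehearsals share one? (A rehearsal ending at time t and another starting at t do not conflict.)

Events (time:±→running): 2:+→1 3:+→2 4:-→1 5:-→0 7:+→1 7:+→2 7:+→3 … peak 3.

3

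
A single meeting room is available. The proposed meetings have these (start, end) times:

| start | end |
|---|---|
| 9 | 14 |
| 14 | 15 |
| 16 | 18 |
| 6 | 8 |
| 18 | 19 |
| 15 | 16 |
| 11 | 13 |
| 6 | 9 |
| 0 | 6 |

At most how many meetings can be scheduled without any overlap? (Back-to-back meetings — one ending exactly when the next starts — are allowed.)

Sorted by end: (0,6)  (6,8)  (6,9)  (11,13)  (9,14)  (14,15)  (15,16)  (16,18)  (18,19)
take (0,6); take (6,8); take (11,13); take (14,15); take (15,16); take (16,18); take (18,19).
Selected 7 meetings.

7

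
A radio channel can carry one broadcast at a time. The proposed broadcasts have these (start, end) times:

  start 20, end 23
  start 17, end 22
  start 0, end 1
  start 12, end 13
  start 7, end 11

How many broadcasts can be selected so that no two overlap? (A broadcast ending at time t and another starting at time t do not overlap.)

Sort by end time and greedily take each interval whose start is ≥ the last chosen end.
By end time: (0,1), (7,11), (12,13), (17,22), (20,23).
Pick (0,1); next start ≥ 1 → (7,11); next start ≥ 11 → (12,13); next start ≥ 13 → (17,22).
Selected 4 broadcasts.

4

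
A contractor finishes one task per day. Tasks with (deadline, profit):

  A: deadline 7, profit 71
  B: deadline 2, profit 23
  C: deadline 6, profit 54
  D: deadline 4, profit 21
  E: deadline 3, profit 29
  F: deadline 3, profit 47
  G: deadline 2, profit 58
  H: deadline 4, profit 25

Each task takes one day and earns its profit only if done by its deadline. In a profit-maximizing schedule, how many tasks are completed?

6

Profit order: A=71 G=58 C=54 F=47 E=29 H=25 B=23 D=21
Assign: A→slot 7, G→slot 2, C→slot 6, F→slot 3, E→slot 1, H→slot 4, B skipped, D skipped.
Slots: [1:E] [2:G] [3:F] [4:H] [6:C] [7:A]
6 of 8 scheduled.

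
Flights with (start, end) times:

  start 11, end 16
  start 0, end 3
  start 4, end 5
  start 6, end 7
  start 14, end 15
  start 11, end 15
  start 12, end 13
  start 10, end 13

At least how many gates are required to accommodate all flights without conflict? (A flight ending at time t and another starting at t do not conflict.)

4

Events (time:±→running): 0:+→1 3:-→0 4:+→1 5:-→0 6:+→1 7:-→0 10:+→1 11:+→2 11:+→3 12:+→4 … peak 4.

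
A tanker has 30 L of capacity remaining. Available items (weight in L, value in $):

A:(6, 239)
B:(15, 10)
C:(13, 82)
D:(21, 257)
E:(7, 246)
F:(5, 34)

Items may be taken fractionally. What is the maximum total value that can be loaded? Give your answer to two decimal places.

Ratios (sorted): A 39.83, E 35.14, D 12.24, F 6.80, C 6.31, B 0.67
take A (6 @ 239); take E (7 @ 246); take 17/21 of D → 208.05. Capacity used 30/30.
Total value = 693.05

693.05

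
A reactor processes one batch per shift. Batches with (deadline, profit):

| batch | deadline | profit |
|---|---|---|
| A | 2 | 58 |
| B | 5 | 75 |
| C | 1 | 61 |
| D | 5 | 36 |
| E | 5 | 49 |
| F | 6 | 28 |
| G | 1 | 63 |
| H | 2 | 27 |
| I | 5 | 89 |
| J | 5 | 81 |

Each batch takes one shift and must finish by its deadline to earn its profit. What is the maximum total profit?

394

By profit: I(d5,89), J(d5,81), B(d5,75), G(d1,63), C(d1,61), A(d2,58), E(d5,49), D(d5,36), F(d6,28), H(d2,27)
I→slot 5; J→slot 4; B→slot 3; G→slot 1; C skipped; A→slot 2; E skipped; D skipped; F→slot 6; H skipped.
Profit = 63 + 58 + 75 + 81 + 89 + 28 = 394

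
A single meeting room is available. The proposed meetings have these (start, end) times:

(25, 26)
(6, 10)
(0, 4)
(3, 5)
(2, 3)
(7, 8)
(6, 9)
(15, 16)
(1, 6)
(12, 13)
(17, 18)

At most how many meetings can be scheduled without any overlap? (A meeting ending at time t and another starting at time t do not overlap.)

By end time: (2,3), (0,4), (3,5), (1,6), (7,8), (6,9), (6,10), (12,13), (15,16), (17,18), (25,26).
Pick (2,3); next start ≥ 3 → (3,5); next start ≥ 5 → (7,8); next start ≥ 8 → (12,13); next start ≥ 13 → (15,16); next start ≥ 16 → (17,18); next start ≥ 18 → (25,26).
Selected 7 meetings.

7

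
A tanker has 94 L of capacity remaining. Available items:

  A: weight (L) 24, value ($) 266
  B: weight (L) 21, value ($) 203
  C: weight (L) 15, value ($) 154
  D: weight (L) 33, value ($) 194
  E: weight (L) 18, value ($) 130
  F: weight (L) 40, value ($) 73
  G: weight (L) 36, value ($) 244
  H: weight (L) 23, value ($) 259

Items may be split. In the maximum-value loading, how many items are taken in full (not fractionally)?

Order: H (259/23=11.26) > A (266/24=11.08) > C (154/15=10.27) > B (203/21=9.67) > E (130/18=7.22) > G (244/36=6.78) > D (194/33=5.88) > F (73/40=1.82)
Fill: take H (23 @ 259) → take A (24 @ 266) → take C (15 @ 154) → take B (21 @ 203) → take 11/18 of E → 79.44; 94/94 used.
4 item(s) taken whole; one partial (take 11/18 of E).

4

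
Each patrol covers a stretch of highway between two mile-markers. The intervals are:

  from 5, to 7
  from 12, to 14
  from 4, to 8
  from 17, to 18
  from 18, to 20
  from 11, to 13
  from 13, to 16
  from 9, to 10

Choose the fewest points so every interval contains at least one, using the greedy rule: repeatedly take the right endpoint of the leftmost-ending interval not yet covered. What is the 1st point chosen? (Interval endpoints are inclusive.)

7

Sort by right endpoint; whenever an interval is uncovered, place a point at its right end.
By right end: [5,7]  [4,8]  [9,10]  [11,13]  [12,14]  [13,16]  [17,18]  [18,20]
[5,7] uncovered → point at 7; [9,10] uncovered → point at 10; [11,13] uncovered → point at 13; [17,18] uncovered → point at 18.
Points: 7, 10, 13, 18 (4 total).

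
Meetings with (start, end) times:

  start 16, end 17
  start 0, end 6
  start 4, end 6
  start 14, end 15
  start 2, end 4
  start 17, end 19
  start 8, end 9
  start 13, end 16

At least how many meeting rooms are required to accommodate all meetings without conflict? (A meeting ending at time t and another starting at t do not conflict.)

2

Count concurrent intervals with a sweep; the peak is the room count.
starts: [0, 2, 4, 8, 13, 14, 16, 17]
ends:   [4, 6, 6, 9, 15, 16, 17, 19]
s0→1 s2→2  — peak 2.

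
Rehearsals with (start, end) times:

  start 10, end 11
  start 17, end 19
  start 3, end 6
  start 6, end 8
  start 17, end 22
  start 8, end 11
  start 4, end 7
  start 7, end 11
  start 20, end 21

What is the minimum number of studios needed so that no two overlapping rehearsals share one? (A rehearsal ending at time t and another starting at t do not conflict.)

Events (time:±→running): 3:+→1 4:+→2 6:-→1 6:+→2 7:-→1 7:+→2 8:-→1 8:+→2 10:+→3 … peak 3.

3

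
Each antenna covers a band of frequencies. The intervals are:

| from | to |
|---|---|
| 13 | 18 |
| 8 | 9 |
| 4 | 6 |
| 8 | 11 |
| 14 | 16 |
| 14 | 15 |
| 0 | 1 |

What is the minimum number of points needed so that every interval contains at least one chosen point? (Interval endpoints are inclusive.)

Sort by right endpoint; whenever an interval is uncovered, place a point at its right end.
By right end: [0,1]  [4,6]  [8,9]  [8,11]  [14,15]  [14,16]  [13,18]
[0,1] uncovered → point at 1; [4,6] uncovered → point at 6; [8,9] uncovered → point at 9; [14,15] uncovered → point at 15.
Points: 1, 6, 9, 15 (4 total).

4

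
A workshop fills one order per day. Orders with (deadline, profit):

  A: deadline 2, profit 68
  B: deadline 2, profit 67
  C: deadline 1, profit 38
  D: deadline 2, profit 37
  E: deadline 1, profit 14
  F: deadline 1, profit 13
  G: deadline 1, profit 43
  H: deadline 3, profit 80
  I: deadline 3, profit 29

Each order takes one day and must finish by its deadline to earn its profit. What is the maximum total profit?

215

By profit: H(d3,80), A(d2,68), B(d2,67), G(d1,43), C(d1,38), D(d2,37), I(d3,29), E(d1,14), F(d1,13)
H→slot 3; A→slot 2; B→slot 1; G skipped; C skipped; D skipped; I skipped; E skipped; F skipped.
Profit = 67 + 68 + 80 = 215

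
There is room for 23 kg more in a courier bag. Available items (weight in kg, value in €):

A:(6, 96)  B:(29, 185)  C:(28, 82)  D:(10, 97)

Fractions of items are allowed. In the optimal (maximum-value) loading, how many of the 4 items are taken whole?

Greedy by value/weight ratio, highest first.
Order: A (96/6=16.00) > D (97/10=9.70) > B (185/29=6.38) > C (82/28=2.93)
Fill: take A (6 @ 96) → take D (10 @ 97) → take 7/29 of B → 44.66; 23/23 used.
2 item(s) taken whole; one partial (take 7/29 of B).

2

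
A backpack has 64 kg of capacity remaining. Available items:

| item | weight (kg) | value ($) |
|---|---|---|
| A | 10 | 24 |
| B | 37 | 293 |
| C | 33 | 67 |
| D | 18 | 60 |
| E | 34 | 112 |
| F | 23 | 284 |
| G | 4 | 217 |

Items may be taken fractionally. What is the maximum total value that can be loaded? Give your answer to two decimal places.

Order: G (217/4=54.25) > F (284/23=12.35) > B (293/37=7.92) > D (60/18=3.33) > E (112/34=3.29) > A (24/10=2.40) > C (67/33=2.03)
Fill: take G (4 @ 217) → take F (23 @ 284) → take B (37 @ 293); 64/64 used.
Total value = 794.00

794.00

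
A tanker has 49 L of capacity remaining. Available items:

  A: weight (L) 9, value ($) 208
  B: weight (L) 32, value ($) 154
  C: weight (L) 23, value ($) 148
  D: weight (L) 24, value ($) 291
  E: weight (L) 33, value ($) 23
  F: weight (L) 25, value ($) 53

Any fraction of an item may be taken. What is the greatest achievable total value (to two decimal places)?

Greedy by value/weight ratio, highest first.
Ratios (sorted): A 23.11, D 12.12, C 6.43, B 4.81, F 2.12, E 0.70
take A (9 @ 208); take D (24 @ 291); take 16/23 of C → 102.96. Capacity used 49/49.
Total value = 601.96

601.96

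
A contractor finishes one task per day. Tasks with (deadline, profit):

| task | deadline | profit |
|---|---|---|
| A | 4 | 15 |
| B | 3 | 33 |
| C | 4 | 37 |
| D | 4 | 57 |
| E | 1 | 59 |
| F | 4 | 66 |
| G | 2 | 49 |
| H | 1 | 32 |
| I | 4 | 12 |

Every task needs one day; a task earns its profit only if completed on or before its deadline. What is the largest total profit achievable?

231

Sort by profit descending; place each in the latest free slot ≤ its deadline.
By profit: F(d4,66), E(d1,59), D(d4,57), G(d2,49), C(d4,37), B(d3,33), H(d1,32), A(d4,15), I(d4,12)
F→slot 4; E→slot 1; D→slot 3; G→slot 2; C skipped; B skipped; H skipped; A skipped; I skipped.
Profit = 59 + 49 + 57 + 66 = 231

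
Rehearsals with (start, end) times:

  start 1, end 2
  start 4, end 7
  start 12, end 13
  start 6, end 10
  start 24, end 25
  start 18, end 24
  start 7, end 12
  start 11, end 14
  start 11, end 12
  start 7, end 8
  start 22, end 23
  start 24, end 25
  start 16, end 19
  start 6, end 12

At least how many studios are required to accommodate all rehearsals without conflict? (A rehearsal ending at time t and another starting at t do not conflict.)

starts: [1, 4, 6, 6, 7, 7, 11, 11, 12, 16, 18, 22, 24, 24]
ends:   [2, 7, 8, 10, 12, 12, 12, 13, 14, 19, 23, 24, 25, 25]
s1→1 e2→0 s4→1 s6→2 s6→3 e7→2 s7→3 s7→4  — peak 4.

4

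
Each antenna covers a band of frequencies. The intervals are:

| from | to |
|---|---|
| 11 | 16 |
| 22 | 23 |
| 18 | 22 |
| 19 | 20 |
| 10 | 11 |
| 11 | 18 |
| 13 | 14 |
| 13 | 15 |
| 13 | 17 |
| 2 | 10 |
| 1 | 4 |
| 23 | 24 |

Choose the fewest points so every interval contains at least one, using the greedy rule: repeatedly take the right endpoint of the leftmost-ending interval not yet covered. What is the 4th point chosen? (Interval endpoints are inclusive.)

Process intervals by earliest right end; each time one isn't hit yet, stab at its right endpoint.
By right end: [1,4]  [2,10]  [10,11]  [13,14]  [13,15]  [11,16]  [13,17]  [11,18]  [19,20]  [18,22]  [22,23]  [23,24]
[1,4] uncovered → point at 4; [10,11] uncovered → point at 11; [13,14] uncovered → point at 14; [19,20] uncovered → point at 20; [22,23] uncovered → point at 23.
Points: 4, 11, 14, 20, 23 (5 total).

20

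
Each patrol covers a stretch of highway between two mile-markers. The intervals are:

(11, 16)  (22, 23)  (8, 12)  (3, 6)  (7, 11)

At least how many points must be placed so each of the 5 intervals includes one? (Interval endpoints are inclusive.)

3

By right end: [3,6]  [7,11]  [8,12]  [11,16]  [22,23]
[3,6] uncovered → point at 6; [7,11] uncovered → point at 11; [22,23] uncovered → point at 23.
Points: 6, 11, 23 (3 total).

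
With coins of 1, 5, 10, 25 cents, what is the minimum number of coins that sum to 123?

Use the largest denomination that fits, subtract, and repeat.
123 − 4×25→23 − 2×10→3 − 3×1→0
Total coins = 4 + 2 + 3 = 9

9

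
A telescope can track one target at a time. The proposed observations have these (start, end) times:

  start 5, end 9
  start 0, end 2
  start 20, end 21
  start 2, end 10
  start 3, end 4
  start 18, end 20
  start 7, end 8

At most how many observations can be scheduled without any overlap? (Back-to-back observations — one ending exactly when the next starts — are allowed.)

5

By end time: (0,2), (3,4), (7,8), (5,9), (2,10), (18,20), (20,21).
Pick (0,2); next start ≥ 2 → (3,4); next start ≥ 4 → (7,8); next start ≥ 8 → (18,20); next start ≥ 20 → (20,21).
Selected 5 observations.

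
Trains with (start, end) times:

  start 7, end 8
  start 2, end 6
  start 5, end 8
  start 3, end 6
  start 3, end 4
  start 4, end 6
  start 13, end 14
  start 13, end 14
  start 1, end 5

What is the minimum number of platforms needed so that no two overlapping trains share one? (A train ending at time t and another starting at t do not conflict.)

4

Events (time:±→running): 1:+→1 2:+→2 3:+→3 3:+→4 … peak 4.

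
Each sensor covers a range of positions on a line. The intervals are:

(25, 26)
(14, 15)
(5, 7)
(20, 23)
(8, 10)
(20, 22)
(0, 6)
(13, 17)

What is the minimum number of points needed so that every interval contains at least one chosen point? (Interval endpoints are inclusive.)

5

Sort by right endpoint; whenever an interval is uncovered, place a point at its right end.
By right end: [0,6]  [5,7]  [8,10]  [14,15]  [13,17]  [20,22]  [20,23]  [25,26]
[0,6] uncovered → point at 6; [8,10] uncovered → point at 10; [14,15] uncovered → point at 15; [20,22] uncovered → point at 22; [25,26] uncovered → point at 26.
Points: 6, 10, 15, 22, 26 (5 total).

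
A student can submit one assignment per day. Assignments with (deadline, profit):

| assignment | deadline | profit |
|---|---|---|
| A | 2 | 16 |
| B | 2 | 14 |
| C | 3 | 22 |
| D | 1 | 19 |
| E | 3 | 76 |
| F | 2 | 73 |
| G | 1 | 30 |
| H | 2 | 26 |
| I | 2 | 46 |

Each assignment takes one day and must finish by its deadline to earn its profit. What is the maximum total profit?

Take jobs in profit order; each goes to the latest open slot no later than its deadline.
By profit: E(d3,76), F(d2,73), I(d2,46), G(d1,30), H(d2,26), C(d3,22), D(d1,19), A(d2,16), B(d2,14)
E→slot 3; F→slot 2; I→slot 1; G skipped; H skipped; C skipped; D skipped; A skipped; B skipped.
Profit = 46 + 73 + 76 = 195

195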